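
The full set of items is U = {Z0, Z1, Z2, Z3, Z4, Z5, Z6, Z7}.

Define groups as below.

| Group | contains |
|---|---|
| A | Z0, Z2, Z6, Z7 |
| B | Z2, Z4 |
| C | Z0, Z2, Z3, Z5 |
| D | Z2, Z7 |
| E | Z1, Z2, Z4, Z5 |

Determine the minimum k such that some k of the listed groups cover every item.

3

Take {A, C, E}. Their union is {Z0, Z1, Z2, Z3, Z4, Z5, Z6, Z7}, which is all 8 items.
Only E contains Z1, so E is forced; the remaining 4 items need at least 2 more groups (each remaining group adds at most 3) — so at least 3 groups are needed, and 3 is optimal.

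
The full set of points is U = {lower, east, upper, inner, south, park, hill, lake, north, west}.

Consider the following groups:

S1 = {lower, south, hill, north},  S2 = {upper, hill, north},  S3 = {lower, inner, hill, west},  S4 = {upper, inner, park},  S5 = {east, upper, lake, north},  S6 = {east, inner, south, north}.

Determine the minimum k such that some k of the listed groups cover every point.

S3 and S4 and S5 and S6 together: S3 ∪ S4 ∪ S5 ∪ S6 = {lower, east, upper, inner, south, park, hill, lake, north, west} — every point is covered.
No 3 of the 6 groups cover everything (all 20 combinations miss at least one point), so 4 is optimal.

4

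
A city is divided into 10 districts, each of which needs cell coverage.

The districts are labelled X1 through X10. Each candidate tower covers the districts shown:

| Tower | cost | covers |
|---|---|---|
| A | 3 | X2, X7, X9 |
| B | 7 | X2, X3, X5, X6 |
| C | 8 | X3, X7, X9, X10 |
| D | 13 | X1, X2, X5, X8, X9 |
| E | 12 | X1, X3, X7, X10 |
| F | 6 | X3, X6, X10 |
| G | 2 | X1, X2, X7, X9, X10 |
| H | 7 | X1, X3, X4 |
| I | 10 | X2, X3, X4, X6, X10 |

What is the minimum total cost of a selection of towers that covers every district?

D, G, I together cover every district (D ∪ G ∪ I = {X1, X2, X3, X4, X5, X6, X7, X8, X9, X10}); total cost 13 + 2 + 10 = 25.
The greedy pick G, B, H, D costs 29; no covering selection beats 25.

25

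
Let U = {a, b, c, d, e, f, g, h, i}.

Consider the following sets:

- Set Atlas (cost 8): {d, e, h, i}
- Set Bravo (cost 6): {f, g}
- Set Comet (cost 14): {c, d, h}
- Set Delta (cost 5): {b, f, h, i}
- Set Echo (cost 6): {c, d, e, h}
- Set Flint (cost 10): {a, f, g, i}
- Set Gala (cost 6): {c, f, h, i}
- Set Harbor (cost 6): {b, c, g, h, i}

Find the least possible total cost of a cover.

Delta, Echo, Flint together cover every element (Delta ∪ Echo ∪ Flint = {a, b, c, d, e, f, g, h, i}); total cost 5 + 6 + 10 = 21.
The greedy pick Harbor, Echo, Delta, Flint costs 27; no covering selection beats 21.

21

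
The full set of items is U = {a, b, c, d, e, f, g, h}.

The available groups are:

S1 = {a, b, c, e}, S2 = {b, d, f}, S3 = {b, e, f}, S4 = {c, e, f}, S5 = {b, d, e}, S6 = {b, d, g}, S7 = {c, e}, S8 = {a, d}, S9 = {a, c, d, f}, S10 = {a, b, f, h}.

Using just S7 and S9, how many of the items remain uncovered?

3

Union of S7, S9 = {a, c, d, e, f}.
Not covered: b, g, h — 3 items.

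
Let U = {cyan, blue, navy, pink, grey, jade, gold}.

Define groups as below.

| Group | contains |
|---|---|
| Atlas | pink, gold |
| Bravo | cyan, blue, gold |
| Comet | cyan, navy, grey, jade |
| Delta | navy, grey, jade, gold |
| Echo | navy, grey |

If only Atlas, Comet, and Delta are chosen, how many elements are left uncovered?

Union of Atlas, Comet, Delta = {cyan, navy, pink, grey, jade, gold}.
Not covered: blue — 1 element.

1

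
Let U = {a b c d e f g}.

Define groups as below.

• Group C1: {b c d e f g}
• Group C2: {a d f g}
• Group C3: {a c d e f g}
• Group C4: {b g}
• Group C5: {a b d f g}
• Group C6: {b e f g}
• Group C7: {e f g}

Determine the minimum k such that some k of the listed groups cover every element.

C1 and C2 together: C1 ∪ C2 = {a, b, c, d, e, f, g} — every element is covered.
No single group has all 7 elements (the largest, C1, has 6), so 2 is optimal.

2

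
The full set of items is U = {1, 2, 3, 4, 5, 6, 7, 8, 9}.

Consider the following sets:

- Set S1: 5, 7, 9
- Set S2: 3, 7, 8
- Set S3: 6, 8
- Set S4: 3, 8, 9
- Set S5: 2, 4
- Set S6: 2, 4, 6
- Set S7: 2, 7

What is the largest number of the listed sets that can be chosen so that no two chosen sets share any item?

S1, S3, S5 are pairwise disjoint (S1={5,7,9}; S3={6,8}; S5={2,4}).
Every remaining set overlaps one of these, and no 4 of the listed sets are pairwise disjoint, so 3 is the maximum.

3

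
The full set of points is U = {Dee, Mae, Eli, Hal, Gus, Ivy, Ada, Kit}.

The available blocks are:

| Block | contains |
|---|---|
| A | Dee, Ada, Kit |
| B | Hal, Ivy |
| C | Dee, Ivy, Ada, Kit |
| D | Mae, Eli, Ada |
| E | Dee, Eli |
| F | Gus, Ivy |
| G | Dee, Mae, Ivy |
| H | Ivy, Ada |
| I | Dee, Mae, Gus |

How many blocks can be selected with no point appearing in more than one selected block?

A, F are pairwise disjoint (A={Dee,Ada,Kit}; F={Gus,Ivy}).
Every remaining block overlaps one of these, and no 3 of the listed blocks are pairwise disjoint, so 2 is the maximum.

2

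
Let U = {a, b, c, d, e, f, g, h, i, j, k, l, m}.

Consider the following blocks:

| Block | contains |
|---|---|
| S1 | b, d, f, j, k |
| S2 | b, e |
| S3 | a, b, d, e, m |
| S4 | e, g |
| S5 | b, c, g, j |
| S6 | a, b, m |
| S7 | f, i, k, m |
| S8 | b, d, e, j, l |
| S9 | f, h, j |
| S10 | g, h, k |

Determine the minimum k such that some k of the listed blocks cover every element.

S3 and S5 and S7 and S8 and S10 together: S3 ∪ S5 ∪ S7 ∪ S8 ∪ S10 = {a, b, c, d, e, f, g, h, i, j, k, l, m} — every element is covered.
No 4 of the 10 blocks cover everything (all 210 combinations miss at least one element), so 5 is optimal.

5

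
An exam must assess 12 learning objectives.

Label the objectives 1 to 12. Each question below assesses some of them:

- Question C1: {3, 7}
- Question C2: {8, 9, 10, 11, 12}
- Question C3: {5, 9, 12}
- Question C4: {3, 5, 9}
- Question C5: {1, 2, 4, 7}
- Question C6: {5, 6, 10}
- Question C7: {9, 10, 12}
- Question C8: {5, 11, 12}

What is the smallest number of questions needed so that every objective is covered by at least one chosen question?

C1 and C2 and C5 and C6 together: C1 ∪ C2 ∪ C5 ∪ C6 = {1, 2, 3, 4, 5, 6, 7, 8, 9, 10, 11, 12} — every objective is covered.
Only C6 contains 6, so C6 is forced; the remaining 9 objectives need at least 3 more questions (each remaining question adds at most 4) — so at least 4 questions are needed, and 4 is optimal.

4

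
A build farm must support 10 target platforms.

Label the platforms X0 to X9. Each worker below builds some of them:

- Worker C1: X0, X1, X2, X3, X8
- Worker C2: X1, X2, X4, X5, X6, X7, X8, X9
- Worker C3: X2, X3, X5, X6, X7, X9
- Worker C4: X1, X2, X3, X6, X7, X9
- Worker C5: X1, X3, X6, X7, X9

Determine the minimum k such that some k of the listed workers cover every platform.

2

C1 and C2 together: C1 ∪ C2 = {X0, X1, X2, X3, X4, X5, X6, X7, X8, X9} — every platform is covered.
No single worker has all 10 platforms (the largest, C2, has 8), so 2 is optimal.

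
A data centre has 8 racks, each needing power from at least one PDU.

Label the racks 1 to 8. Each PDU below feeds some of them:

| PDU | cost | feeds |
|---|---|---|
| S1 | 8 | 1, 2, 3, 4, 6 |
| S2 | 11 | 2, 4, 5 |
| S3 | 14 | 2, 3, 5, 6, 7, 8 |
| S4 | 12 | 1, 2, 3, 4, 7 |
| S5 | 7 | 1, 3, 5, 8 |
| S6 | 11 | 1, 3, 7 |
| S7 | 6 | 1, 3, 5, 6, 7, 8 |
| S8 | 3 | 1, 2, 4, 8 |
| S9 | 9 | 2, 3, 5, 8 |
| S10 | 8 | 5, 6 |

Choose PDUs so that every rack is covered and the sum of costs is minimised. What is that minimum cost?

S7, S8 together cover every rack (S7 ∪ S8 = {1, 2, 3, 4, 5, 6, 7, 8}); total cost 6 + 3 = 9.
No covering selection has total cost below 9.

9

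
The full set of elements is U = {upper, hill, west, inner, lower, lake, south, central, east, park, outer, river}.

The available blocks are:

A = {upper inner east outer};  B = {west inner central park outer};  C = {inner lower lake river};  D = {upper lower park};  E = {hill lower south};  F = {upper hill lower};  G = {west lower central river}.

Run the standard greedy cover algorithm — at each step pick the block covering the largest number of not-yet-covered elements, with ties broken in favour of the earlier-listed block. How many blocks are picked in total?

Greedy: pick B (covers 5 new) → pick C (covers 3 new) → pick A (covers 2 new) → pick E (covers 2 new). Total picks: 4.

4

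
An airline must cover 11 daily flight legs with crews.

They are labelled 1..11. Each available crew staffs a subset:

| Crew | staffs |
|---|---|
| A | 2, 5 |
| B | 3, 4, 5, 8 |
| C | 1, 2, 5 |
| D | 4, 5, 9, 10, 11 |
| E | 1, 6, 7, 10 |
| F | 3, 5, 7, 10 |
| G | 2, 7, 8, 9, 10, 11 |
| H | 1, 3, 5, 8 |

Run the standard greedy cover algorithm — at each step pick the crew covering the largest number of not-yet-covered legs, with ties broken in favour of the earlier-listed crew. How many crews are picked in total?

3

Greedy: pick G (covers 6 new) → pick B (covers 3 new) → pick E (covers 2 new). Total picks: 3.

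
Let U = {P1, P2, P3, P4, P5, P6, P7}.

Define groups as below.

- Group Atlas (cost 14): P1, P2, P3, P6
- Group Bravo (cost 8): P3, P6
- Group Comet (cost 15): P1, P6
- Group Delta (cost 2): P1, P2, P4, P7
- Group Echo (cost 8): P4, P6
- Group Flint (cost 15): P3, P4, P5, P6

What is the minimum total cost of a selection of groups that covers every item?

Delta, Flint together cover every item (Delta ∪ Flint = {P1, P2, P3, P4, P5, P6, P7}); total cost 2 + 15 = 17.
The greedy pick Delta, Bravo, Flint costs 25; no covering selection beats 17.

17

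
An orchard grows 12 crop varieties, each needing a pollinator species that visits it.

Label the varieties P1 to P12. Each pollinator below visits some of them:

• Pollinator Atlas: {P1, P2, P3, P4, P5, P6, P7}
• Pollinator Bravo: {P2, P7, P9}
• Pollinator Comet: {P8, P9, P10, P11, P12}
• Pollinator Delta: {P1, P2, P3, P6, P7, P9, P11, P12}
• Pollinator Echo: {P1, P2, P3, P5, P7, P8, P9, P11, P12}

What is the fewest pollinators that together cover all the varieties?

Take {Atlas, Comet}. Their union is {P1, P2, P3, P4, P5, P6, P7, P8, P9, P10, P11, P12}, which is all 12 varieties.
No single pollinator has all 12 varieties (the largest, Echo, has 9), so 2 is optimal.

2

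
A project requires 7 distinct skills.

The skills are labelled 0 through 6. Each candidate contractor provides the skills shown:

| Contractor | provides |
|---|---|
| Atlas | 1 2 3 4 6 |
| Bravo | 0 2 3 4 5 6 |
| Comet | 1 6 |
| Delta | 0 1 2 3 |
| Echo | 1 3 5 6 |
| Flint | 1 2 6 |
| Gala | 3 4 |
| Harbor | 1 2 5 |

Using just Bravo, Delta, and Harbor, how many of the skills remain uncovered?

0

Union of Bravo, Delta, Harbor = {0, 1, 2, 3, 4, 5, 6} — that's every skill, so 0 are uncovered.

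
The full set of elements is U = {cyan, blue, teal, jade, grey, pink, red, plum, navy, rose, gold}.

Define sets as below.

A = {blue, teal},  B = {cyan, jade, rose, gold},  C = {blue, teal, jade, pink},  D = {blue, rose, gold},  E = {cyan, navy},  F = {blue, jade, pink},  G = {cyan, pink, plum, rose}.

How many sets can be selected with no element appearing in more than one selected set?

2

A, B are pairwise disjoint (A={blue,teal}; B={cyan,jade,rose,gold}).
Every remaining set overlaps one of these, and no 3 of the listed sets are pairwise disjoint, so 2 is the maximum.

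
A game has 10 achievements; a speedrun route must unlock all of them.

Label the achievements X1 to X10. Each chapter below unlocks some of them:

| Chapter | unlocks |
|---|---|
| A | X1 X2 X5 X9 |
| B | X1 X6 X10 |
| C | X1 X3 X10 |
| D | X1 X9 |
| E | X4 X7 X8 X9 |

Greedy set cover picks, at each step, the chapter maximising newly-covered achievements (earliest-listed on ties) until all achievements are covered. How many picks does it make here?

4

Greedy: pick A (covers 4 new) → pick E (covers 3 new) → pick B (covers 2 new) → pick C (covers 1 new). Total picks: 4.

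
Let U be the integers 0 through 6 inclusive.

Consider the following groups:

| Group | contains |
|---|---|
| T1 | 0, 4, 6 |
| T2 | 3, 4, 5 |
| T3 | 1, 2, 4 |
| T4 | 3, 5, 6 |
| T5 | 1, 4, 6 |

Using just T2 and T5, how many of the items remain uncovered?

2

Union of T2, T5 = {1, 3, 4, 5, 6}.
Not covered: 0, 2 — 2 items.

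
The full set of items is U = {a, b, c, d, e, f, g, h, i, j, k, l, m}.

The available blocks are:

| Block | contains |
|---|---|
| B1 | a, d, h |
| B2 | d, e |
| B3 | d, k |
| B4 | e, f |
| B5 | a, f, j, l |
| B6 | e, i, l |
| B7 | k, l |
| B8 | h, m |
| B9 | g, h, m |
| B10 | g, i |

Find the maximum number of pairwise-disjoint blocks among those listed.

4

B2, B5, B8, B10 are pairwise disjoint (B2={d,e}; B5={a,f,j,l}; B8={h,m}; B10={g,i}).
Every remaining block overlaps one of these, and no 5 of the listed blocks are pairwise disjoint, so 4 is the maximum.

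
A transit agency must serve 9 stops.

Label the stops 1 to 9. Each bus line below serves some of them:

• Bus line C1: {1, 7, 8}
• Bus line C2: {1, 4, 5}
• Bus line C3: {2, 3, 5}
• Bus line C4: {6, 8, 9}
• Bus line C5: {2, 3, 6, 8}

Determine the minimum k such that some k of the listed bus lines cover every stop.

Take {C1, C2, C4, C5}. Their union is {1, 2, 3, 4, 5, 6, 7, 8, 9}, which is all 9 stops.
No 3 of the 5 bus lines cover everything (all 10 combinations miss at least one stop), so 4 is optimal.

4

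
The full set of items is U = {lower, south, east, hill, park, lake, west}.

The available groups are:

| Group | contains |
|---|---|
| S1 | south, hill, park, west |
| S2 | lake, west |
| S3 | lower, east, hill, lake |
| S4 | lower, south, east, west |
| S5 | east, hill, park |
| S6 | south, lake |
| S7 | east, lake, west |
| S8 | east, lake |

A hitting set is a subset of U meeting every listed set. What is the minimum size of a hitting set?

H = {lower, hill, lake} meets every group (each contains at least one member of H), and |H| = 3.
No choice of 2 items meets every group, so 3 is the minimum.

3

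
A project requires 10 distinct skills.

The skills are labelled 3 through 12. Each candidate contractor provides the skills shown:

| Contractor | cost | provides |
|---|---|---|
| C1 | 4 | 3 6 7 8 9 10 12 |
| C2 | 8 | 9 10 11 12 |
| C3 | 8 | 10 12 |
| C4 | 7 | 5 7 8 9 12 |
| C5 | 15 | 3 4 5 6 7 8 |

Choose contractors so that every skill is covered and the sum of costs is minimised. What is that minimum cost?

C2, C5 together cover every skill (C2 ∪ C5 = {3, 4, 5, 6, 7, 8, 9, 10, 11, 12}); total cost 8 + 15 = 23.
The greedy pick C1, C4, C2, C5 costs 34; no covering selection beats 23.

23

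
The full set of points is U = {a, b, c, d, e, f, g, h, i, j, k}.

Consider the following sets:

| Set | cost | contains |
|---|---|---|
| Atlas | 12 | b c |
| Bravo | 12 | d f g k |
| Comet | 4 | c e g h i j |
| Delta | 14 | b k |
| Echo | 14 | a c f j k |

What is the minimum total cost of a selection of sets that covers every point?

42

Atlas, Bravo, Comet, Echo together cover every point (Atlas ∪ Bravo ∪ Comet ∪ Echo = {a, b, c, d, e, f, g, h, i, j, k}); total cost 12 + 12 + 4 + 14 = 42.
No covering selection has total cost below 42.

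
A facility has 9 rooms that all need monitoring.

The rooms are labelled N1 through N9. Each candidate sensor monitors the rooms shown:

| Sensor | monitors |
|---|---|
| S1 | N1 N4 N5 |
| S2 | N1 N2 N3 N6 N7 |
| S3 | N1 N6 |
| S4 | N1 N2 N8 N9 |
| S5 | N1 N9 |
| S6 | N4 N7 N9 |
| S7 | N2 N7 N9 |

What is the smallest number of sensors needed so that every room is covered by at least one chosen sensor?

Take {S1, S2, S4}. Their union is {N1, N2, N3, N4, N5, N6, N7, N8, N9}, which is all 9 rooms.
Only S2 contains N3, so S2 is forced; the remaining 4 rooms need at least 2 more sensors (each remaining sensor adds at most 2) — so at least 3 sensors are needed, and 3 is optimal.

3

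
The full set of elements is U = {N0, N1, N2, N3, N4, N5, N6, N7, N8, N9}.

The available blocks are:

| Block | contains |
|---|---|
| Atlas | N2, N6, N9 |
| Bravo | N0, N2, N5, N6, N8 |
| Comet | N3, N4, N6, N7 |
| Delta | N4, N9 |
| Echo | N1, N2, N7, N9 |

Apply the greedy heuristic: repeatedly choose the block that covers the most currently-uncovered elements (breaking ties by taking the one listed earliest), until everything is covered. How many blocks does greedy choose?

Greedy: pick Bravo (covers 5 new) → pick Comet (covers 3 new) → pick Echo (covers 2 new). Total picks: 3.

3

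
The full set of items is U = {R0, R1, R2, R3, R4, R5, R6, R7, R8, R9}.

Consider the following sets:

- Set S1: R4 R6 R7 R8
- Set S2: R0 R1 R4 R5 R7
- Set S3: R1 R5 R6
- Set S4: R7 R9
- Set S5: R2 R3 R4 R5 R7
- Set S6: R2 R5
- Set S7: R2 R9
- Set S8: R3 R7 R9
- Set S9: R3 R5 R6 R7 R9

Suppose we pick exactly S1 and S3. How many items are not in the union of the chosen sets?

4

Union of S1, S3 = {R1, R4, R5, R6, R7, R8}.
Not covered: R0, R2, R3, R9 — 4 items.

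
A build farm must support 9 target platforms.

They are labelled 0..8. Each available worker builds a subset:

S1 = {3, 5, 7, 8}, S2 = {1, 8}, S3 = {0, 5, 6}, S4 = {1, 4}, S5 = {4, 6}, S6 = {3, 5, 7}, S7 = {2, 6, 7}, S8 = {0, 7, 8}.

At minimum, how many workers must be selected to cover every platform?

4

Take {S1, S4, S7, S8}. Their union is {0, 1, 2, 3, 4, 5, 6, 7, 8}, which is all 9 platforms.
No 3 of the 8 workers cover everything (all 56 combinations miss at least one platform), so 4 is optimal.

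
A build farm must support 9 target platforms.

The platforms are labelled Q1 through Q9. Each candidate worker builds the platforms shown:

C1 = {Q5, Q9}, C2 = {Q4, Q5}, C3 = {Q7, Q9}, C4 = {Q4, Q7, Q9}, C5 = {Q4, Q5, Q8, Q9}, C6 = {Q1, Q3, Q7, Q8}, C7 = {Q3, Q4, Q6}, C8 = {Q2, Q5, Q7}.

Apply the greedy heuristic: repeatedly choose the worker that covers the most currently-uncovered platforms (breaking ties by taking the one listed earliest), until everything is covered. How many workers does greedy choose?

Greedy: pick C5 (covers 4 new) → pick C6 (covers 3 new) → pick C7 (covers 1 new) → pick C8 (covers 1 new). Total picks: 4.

4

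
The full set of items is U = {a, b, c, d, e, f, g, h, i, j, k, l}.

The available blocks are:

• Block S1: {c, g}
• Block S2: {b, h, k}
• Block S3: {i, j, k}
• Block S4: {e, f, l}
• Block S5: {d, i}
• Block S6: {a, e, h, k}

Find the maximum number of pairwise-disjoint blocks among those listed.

4

S1, S2, S4, S5 are pairwise disjoint (S1={c,g}; S2={b,h,k}; S4={e,f,l}; S5={d,i}).
Every remaining block overlaps one of these, and no 5 of the listed blocks are pairwise disjoint, so 4 is the maximum.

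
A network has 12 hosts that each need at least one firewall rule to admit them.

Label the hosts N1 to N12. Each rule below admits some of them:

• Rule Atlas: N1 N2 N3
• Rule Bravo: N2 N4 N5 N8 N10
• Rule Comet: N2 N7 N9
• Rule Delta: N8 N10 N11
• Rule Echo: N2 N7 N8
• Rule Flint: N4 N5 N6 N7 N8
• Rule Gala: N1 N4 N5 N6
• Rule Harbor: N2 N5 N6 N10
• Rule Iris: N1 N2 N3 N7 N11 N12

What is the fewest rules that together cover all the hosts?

4

Bravo and Comet and Harbor and Iris together: Bravo ∪ Comet ∪ Harbor ∪ Iris = {N1, N2, N3, N4, N5, N6, N7, N8, N9, N10, N11, N12} — every host is covered.
Only Comet contains N9, so Comet is forced; the remaining 9 hosts need at least 3 more rules (each remaining rule adds at most 4) — so at least 4 rules are needed, and 4 is optimal.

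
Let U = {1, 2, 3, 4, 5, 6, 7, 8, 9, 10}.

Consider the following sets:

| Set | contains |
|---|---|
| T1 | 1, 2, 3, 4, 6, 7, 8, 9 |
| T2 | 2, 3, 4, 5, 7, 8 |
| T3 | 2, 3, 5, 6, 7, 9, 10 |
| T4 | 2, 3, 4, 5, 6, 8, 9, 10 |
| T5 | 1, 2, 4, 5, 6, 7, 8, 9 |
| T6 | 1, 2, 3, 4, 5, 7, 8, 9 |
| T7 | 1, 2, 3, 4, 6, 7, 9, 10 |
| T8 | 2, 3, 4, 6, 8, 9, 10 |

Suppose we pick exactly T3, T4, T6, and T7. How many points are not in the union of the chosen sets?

0

Union of T3, T4, T6, T7 = {1, 2, 3, 4, 5, 6, 7, 8, 9, 10} — that's every point, so 0 are uncovered.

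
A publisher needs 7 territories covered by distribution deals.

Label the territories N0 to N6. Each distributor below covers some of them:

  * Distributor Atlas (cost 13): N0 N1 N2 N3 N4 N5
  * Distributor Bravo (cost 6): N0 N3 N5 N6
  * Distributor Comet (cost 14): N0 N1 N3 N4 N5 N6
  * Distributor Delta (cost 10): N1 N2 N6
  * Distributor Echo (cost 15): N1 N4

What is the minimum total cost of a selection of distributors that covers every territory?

Atlas, Bravo together cover every territory (Atlas ∪ Bravo = {N0, N1, N2, N3, N4, N5, N6}); total cost 13 + 6 = 19.
No covering selection has total cost below 19.

19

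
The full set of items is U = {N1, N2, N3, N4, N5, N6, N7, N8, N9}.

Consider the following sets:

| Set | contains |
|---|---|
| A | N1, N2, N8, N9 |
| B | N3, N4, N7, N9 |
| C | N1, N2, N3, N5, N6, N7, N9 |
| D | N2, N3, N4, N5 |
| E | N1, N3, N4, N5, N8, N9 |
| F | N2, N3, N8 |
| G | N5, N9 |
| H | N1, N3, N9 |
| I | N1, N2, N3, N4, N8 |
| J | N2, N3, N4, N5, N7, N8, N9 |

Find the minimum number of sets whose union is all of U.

Take {C, E}. Their union is {N1, N2, N3, N4, N5, N6, N7, N8, N9}, which is all 9 items.
No single set has all 9 items (the largest, C, has 7), so 2 is optimal.

2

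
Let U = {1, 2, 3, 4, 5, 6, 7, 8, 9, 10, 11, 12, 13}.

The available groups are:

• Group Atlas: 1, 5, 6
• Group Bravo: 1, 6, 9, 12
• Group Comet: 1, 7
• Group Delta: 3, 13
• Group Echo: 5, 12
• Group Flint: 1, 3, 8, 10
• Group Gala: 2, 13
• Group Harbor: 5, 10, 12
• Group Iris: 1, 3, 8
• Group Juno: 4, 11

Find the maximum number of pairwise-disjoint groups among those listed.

Comet, Delta, Harbor, Juno are pairwise disjoint (Comet={1,7}; Delta={3,13}; Harbor={5,10,12}; Juno={4,11}).
Every remaining group overlaps one of these, and no 5 of the listed groups are pairwise disjoint, so 4 is the maximum.

4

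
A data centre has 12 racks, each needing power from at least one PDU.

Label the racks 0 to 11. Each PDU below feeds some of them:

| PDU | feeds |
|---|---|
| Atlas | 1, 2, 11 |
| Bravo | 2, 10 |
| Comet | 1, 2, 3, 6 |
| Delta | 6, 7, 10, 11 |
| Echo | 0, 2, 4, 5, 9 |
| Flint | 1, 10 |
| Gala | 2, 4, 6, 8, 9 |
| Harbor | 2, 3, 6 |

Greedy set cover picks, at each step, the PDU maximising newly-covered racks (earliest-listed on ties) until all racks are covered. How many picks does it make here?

Greedy: pick Echo (covers 5 new) → pick Delta (covers 4 new) → pick Comet (covers 2 new) → pick Gala (covers 1 new). Total picks: 4.

4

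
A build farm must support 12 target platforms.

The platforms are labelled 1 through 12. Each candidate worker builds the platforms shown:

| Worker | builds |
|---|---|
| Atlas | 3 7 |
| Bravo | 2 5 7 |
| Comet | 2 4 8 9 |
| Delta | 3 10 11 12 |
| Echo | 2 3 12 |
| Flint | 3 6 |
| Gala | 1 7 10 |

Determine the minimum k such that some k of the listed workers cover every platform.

Bravo and Comet and Delta and Flint and Gala together: Bravo ∪ Comet ∪ Delta ∪ Flint ∪ Gala = {1, 2, 3, 4, 5, 6, 7, 8, 9, 10, 11, 12} — every platform is covered.
No 4 of the 7 workers cover everything (all 35 combinations miss at least one platform), so 5 is optimal.

5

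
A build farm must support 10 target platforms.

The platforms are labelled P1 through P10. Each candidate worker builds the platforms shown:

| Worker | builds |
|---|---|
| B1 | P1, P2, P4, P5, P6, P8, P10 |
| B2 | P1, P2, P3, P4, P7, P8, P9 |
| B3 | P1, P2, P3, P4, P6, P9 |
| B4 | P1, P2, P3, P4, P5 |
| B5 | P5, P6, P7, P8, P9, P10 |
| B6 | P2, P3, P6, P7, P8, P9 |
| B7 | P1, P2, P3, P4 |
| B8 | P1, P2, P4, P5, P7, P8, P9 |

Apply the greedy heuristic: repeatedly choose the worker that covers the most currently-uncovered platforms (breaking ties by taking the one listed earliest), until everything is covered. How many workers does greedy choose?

2

Greedy: pick B1 (covers 7 new) → pick B2 (covers 3 new). Total picks: 2.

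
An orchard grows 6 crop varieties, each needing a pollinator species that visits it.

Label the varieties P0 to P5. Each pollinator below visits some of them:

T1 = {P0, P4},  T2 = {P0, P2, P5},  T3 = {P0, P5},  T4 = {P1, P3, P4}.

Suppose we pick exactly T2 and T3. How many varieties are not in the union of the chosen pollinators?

Union of T2, T3 = {P0, P2, P5}.
Not covered: P1, P3, P4 — 3 varieties.

3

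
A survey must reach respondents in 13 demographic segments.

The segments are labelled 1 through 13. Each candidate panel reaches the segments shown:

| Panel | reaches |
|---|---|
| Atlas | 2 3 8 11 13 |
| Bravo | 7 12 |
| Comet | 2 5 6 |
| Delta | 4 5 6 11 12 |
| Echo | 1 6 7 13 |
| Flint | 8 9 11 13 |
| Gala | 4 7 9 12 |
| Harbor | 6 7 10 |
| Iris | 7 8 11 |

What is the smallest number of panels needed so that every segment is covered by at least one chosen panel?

5

Take {Atlas, Delta, Echo, Gala, Harbor}. Their union is {1, 2, 3, 4, 5, 6, 7, 8, 9, 10, 11, 12, 13}, which is all 13 segments.
No 4 of the 9 panels cover everything (all 126 combinations miss at least one segment), so 5 is optimal.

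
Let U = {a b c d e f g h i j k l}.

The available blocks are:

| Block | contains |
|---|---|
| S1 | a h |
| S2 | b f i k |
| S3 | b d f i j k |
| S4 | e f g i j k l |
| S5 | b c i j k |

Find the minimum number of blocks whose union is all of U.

Take {S1, S3, S4, S5}. Their union is {a, b, c, d, e, f, g, h, i, j, k, l}, which is all 12 points.
Only S4 contains e, so S4 is forced; the remaining 5 points need at least 3 more blocks (each remaining block adds at most 2) — so at least 4 blocks are needed, and 4 is optimal.

4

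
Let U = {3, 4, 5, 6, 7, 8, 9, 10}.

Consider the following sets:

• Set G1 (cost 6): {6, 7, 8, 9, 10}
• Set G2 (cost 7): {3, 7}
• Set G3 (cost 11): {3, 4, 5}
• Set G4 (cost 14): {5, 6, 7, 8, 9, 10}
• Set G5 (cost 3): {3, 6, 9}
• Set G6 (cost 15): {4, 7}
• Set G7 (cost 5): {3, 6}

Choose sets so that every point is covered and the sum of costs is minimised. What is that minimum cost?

17

G1, G3 together cover every point (G1 ∪ G3 = {3, 4, 5, 6, 7, 8, 9, 10}); total cost 6 + 11 = 17.
The greedy pick G5, G1, G3 costs 20; no covering selection beats 17.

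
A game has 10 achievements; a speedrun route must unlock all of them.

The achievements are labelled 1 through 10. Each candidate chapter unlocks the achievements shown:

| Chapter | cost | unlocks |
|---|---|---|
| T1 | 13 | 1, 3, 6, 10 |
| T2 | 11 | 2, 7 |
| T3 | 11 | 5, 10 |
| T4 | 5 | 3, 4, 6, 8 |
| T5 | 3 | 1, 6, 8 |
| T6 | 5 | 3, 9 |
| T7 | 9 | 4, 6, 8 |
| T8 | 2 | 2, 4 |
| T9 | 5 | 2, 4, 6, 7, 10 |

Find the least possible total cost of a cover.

24

T3, T5, T6, T9 together cover every achievement (T3 ∪ T5 ∪ T6 ∪ T9 = {1, 2, 3, 4, 5, 6, 7, 8, 9, 10}); total cost 11 + 3 + 5 + 5 = 24.
The greedy pick T5, T8, T6, T9, T3 costs 26; no covering selection beats 24.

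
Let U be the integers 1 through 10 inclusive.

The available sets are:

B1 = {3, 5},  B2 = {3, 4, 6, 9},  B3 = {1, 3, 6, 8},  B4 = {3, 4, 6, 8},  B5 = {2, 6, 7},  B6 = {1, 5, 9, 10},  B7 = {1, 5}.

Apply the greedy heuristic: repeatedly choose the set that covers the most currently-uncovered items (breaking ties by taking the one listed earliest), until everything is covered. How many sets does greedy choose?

4

Greedy: pick B2 (covers 4 new) → pick B6 (covers 3 new) → pick B5 (covers 2 new) → pick B3 (covers 1 new). Total picks: 4.
(The true minimum cover uses only 3 sets, so greedy is not optimal here.)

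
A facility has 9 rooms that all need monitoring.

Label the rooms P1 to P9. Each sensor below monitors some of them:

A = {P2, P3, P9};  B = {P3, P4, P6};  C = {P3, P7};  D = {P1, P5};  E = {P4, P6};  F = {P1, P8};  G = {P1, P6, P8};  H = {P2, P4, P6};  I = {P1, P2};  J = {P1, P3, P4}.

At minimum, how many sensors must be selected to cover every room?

5

A and B and C and D and F together: A ∪ B ∪ C ∪ D ∪ F = {P1, P2, P3, P4, P5, P6, P7, P8, P9} — every room is covered.
No 4 of the 10 sensors cover everything (all 210 combinations miss at least one room), so 5 is optimal.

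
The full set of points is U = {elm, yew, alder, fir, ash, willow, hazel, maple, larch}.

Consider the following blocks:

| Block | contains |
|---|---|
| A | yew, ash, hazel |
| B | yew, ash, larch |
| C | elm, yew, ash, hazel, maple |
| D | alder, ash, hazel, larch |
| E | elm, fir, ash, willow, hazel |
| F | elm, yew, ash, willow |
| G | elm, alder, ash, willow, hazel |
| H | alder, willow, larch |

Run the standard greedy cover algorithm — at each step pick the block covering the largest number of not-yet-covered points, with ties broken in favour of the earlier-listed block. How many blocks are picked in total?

3

Greedy: pick C (covers 5 new) → pick H (covers 3 new) → pick E (covers 1 new). Total picks: 3.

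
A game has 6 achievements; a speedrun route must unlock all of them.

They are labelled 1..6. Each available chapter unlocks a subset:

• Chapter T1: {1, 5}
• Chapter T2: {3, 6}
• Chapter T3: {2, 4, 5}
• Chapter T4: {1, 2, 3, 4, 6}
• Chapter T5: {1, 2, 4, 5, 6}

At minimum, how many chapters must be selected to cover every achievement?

2

Take {T1, T4}. Their union is {1, 2, 3, 4, 5, 6}, which is all 6 achievements.
No single chapter has all 6 achievements (the largest, T4, has 5), so 2 is optimal.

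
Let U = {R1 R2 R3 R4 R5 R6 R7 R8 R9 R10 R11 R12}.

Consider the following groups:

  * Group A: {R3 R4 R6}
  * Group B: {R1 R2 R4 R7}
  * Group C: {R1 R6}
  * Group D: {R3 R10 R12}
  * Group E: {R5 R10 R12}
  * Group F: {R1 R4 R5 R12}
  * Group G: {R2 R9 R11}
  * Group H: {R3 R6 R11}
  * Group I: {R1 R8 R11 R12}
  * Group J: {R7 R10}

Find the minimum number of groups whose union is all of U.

F, G, H, I, and J cover everything between them: the union {R1, R2, R3, R4, R5, R6, R7, R8, R9, R10, R11, R12} is all of U.
No 4 of the 10 groups cover everything (all 210 combinations miss at least one element), so 5 is optimal.

5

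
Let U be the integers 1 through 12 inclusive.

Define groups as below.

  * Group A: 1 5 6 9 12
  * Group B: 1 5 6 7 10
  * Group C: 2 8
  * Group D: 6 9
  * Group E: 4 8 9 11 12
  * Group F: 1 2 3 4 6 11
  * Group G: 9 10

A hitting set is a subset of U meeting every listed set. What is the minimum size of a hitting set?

3

The 3 items {1, 2, 9} hit every group.
No choice of 2 items meets every group, so 3 is the minimum.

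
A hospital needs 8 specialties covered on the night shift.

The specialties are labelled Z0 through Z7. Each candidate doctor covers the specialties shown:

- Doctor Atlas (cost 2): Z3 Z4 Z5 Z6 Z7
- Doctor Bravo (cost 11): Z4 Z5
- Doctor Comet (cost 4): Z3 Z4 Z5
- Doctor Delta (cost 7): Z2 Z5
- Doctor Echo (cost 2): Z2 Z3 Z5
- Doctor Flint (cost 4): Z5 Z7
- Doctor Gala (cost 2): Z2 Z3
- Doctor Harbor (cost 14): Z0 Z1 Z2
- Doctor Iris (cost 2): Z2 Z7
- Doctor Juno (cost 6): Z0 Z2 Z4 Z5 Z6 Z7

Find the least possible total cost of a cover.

Atlas, Harbor together cover every specialty (Atlas ∪ Harbor = {Z0, Z1, Z2, Z3, Z4, Z5, Z6, Z7}); total cost 2 + 14 = 16.
The greedy pick Atlas, Echo, Juno, Harbor costs 24; no covering selection beats 16.

16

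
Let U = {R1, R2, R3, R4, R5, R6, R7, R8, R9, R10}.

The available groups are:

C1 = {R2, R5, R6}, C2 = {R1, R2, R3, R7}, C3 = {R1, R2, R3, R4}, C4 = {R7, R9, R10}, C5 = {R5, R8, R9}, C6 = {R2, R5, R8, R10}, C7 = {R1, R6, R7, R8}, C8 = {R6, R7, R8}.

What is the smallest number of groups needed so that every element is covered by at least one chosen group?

4

C3 and C5 and C6 and C7 together: C3 ∪ C5 ∪ C6 ∪ C7 = {R1, R2, R3, R4, R5, R6, R7, R8, R9, R10} — every element is covered.
No 3 of the 8 groups cover everything (all 56 combinations miss at least one element), so 4 is optimal.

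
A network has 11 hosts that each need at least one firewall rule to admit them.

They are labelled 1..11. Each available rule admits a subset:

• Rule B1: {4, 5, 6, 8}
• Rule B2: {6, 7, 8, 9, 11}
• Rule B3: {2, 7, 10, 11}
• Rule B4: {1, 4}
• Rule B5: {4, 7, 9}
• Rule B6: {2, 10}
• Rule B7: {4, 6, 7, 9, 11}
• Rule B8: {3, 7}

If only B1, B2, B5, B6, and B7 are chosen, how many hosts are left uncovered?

Union of B1, B2, B5, B6, B7 = {2, 4, 5, 6, 7, 8, 9, 10, 11}.
Not covered: 1, 3 — 2 hosts.

2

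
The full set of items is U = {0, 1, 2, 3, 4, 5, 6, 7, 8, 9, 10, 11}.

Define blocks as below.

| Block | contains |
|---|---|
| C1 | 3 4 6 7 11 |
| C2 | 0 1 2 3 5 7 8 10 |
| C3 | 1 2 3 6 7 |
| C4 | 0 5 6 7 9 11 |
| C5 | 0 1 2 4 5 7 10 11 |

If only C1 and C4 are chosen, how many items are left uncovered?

4

Union of C1, C4 = {0, 3, 4, 5, 6, 7, 9, 11}.
Not covered: 1, 2, 8, 10 — 4 items.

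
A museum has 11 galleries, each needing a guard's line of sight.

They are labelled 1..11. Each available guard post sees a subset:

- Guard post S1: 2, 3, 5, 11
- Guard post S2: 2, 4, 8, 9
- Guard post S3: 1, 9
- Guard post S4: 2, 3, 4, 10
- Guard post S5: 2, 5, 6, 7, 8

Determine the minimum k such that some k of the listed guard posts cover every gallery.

4

S1 and S3 and S4 and S5 together: S1 ∪ S3 ∪ S4 ∪ S5 = {1, 2, 3, 4, 5, 6, 7, 8, 9, 10, 11} — every gallery is covered.
Only S1 contains 11, so S1 is forced; the remaining 7 galleries need at least 3 more guard posts (each remaining guard post adds at most 3) — so at least 4 guard posts are needed, and 4 is optimal.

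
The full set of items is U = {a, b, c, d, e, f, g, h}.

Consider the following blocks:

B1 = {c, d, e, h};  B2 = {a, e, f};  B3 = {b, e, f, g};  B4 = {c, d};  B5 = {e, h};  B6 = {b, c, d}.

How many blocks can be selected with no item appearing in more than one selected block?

B2, B4 are pairwise disjoint (B2={a,e,f}; B4={c,d}).
Every remaining block overlaps one of these, and no 3 of the listed blocks are pairwise disjoint, so 2 is the maximum.

2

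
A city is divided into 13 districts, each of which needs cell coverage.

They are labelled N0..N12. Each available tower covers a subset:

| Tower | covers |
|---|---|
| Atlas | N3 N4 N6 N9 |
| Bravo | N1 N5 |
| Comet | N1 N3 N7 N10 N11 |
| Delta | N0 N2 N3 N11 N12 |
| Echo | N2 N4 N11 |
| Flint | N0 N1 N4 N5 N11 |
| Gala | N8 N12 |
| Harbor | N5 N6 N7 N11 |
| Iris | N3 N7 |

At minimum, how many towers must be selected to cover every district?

5

Take {Atlas, Bravo, Comet, Delta, Gala}. Their union is {N0, N1, N2, N3, N4, N5, N6, N7, N8, N9, N10, N11, N12}, which is all 13 districts.
No 4 of the 9 towers cover everything (all 126 combinations miss at least one district), so 5 is optimal.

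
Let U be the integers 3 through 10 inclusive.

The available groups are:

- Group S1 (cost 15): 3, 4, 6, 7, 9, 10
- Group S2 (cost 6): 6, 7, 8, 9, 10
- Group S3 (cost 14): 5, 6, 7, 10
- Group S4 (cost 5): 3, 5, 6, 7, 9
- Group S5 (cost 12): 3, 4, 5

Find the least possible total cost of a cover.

S2, S5 together cover every element (S2 ∪ S5 = {3, 4, 5, 6, 7, 8, 9, 10}); total cost 6 + 12 = 18.
The greedy pick S4, S2, S5 costs 23; no covering selection beats 18.

18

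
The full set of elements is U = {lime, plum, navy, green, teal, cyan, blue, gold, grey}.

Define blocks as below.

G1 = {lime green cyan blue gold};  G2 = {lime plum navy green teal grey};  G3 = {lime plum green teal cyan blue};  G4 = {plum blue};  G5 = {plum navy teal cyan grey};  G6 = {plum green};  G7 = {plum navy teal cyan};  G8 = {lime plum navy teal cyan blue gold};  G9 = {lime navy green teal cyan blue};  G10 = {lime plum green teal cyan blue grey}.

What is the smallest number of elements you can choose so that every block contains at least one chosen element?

The 2 elements {plum, blue} hit every block.
No single element lies in every block, so at least 2 are needed and 2 is optimal.

2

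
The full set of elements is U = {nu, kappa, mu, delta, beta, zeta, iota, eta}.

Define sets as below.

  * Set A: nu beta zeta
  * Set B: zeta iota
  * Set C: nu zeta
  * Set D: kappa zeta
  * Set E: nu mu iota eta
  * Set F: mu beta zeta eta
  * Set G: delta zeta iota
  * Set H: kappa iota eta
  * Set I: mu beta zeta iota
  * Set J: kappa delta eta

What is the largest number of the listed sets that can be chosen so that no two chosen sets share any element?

2

C, H are pairwise disjoint (C={nu,zeta}; H={kappa,iota,eta}).
Every remaining set overlaps one of these, and no 3 of the listed sets are pairwise disjoint, so 2 is the maximum.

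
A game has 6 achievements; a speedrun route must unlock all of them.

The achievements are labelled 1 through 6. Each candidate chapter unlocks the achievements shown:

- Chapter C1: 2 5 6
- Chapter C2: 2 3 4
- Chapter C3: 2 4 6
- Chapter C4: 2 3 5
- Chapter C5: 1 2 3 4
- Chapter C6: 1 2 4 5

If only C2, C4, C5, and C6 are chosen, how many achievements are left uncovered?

1

Union of C2, C4, C5, C6 = {1, 2, 3, 4, 5}.
Not covered: 6 — 1 achievement.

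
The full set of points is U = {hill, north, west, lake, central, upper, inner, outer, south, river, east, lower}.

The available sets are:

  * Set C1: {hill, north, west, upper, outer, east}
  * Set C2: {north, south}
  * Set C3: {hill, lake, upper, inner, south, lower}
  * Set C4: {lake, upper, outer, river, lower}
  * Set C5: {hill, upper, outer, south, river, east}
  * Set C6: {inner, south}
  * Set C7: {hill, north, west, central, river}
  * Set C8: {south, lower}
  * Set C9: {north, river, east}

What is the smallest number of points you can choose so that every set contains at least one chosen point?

The 3 points {outer, south, river} hit every set.
No choice of 2 points meets every set, so 3 is the minimum.

3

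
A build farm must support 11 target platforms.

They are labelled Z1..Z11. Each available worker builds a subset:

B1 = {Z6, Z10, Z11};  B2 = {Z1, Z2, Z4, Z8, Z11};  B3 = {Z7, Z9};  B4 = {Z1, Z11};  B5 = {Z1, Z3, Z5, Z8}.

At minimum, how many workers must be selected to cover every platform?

4

B1 and B2 and B3 and B5 together: B1 ∪ B2 ∪ B3 ∪ B5 = {Z1, Z2, Z3, Z4, Z5, Z6, Z7, Z8, Z9, Z10, Z11} — every platform is covered.
Only B2 contains Z2, so B2 is forced; the remaining 6 platforms need at least 3 more workers (each remaining worker adds at most 2) — so at least 4 workers are needed, and 4 is optimal.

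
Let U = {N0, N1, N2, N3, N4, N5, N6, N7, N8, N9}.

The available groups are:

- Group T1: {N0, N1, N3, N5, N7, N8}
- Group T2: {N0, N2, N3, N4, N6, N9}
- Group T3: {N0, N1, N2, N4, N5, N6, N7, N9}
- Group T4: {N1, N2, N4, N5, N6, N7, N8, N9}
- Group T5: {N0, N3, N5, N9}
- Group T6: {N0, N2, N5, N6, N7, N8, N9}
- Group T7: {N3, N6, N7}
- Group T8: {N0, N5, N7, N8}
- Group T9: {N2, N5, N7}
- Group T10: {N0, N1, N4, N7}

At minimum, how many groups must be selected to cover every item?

T4 and T5 together: T4 ∪ T5 = {N0, N1, N2, N3, N4, N5, N6, N7, N8, N9} — every item is covered.
No single group has all 10 items (the largest, T3, has 8), so 2 is optimal.

2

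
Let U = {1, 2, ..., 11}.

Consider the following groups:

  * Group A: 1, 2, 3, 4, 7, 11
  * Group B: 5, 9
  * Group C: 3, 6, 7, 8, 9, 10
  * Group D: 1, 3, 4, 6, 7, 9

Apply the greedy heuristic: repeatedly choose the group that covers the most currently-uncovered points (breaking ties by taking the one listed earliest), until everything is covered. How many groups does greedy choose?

Greedy: pick A (covers 6 new) → pick C (covers 4 new) → pick B (covers 1 new). Total picks: 3.

3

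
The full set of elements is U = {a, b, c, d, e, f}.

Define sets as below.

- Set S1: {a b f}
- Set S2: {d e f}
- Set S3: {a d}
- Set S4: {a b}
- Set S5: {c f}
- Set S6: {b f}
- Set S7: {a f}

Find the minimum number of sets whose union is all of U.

3

Take {S1, S2, S5}. Their union is {a, b, c, d, e, f}, which is all 6 elements.
Only S5 contains c, so S5 is forced; the remaining 4 elements need at least 2 more sets (each remaining set adds at most 2) — so at least 3 sets are needed, and 3 is optimal.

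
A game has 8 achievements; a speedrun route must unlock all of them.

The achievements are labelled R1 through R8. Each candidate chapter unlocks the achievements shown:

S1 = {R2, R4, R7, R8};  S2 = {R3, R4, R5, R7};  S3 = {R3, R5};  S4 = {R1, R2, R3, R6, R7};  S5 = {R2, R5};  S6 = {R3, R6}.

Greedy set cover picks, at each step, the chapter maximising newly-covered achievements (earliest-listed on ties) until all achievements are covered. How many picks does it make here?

3

Greedy: pick S4 (covers 5 new) → pick S1 (covers 2 new) → pick S2 (covers 1 new). Total picks: 3.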